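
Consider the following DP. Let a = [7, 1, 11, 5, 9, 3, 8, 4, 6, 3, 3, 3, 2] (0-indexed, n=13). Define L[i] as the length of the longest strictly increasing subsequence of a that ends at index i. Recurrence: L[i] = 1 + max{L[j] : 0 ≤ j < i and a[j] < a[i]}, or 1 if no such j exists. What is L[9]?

2

   i    0    1    2    3    4    5    6    7    8    9   10   11   12
a[i]    7    1   11    5    9    3    8    4    6    3    3    3    2
L[i]    1    1    2    2    3    2    3    3    4    2    2    2    2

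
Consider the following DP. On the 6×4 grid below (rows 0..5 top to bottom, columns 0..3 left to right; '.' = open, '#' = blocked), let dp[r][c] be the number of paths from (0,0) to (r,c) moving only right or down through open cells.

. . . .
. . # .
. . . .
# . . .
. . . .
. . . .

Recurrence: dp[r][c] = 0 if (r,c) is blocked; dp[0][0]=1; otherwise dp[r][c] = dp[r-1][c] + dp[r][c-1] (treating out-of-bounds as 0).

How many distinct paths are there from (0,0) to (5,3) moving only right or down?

31

r\c   0   1   2   3
  0   1   1   1   1
  1   1   2   0   1
  2   1   3   3   4
  3   0   3   6  10
  4   0   3   9  19
  5   0   3  12  31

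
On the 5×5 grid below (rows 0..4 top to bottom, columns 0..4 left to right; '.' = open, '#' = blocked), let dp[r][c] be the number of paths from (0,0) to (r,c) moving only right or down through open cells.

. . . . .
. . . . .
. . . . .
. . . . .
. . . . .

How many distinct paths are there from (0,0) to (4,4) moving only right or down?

70

r\c   0   1   2   3   4
  0   1   1   1   1   1
  1   1   2   3   4   5
  2   1   3   6  10  15
  3   1   4  10  20  35
  4   1   5  15  35  70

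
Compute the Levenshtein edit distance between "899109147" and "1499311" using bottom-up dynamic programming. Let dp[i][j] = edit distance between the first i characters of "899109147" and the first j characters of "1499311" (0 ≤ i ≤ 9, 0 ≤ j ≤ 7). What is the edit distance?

7

   ''  1  4  9  9  3  1  1
''  0  1  2  3  4  5  6  7
 8  1  1  2  3  4  5  6  7
 9  2  2  2  2  3  4  5  6
 9  3  3  3  2  2  3  4  5
 1  4  3  4  3  3  3  3  4
 0  5  4  4  4  4  4  4  4
 9  6  5  5  4  4  5  5  5
 1  7  6  6  5  5  5  5  5
 4  8  7  6  6  6  6  6  6
 7  9  8  7  7  7  7  7  7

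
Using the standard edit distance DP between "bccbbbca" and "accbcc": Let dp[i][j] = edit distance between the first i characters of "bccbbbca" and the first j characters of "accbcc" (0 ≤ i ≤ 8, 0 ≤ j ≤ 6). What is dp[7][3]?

   ''  a  c  c  b  c  c
''  0  1  2  3  4  5  6
 b  1  1  2  3  3  4  5
 c  2  2  1  2  3  3  4
 c  3  3  2  1  2  3  3
 b  4  4  3  2  1  2  3
 b  5  5  4  3  2  2  3
 b  6  6  5  4  3  3  3
 c  7  7  6  5  4  3  3
 a  8  7  7  6  5  4  4

5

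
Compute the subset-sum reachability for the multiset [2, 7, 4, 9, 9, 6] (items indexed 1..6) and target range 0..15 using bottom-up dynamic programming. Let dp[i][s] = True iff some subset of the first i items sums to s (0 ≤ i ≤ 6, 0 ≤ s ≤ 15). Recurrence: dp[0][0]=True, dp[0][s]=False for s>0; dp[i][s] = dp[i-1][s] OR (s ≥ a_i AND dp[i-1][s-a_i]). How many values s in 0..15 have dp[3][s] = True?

i\s   0   1   2   3   4   5   6   7   8   9  10  11  12  13  14  15
  0   T   F   F   F   F   F   F   F   F   F   F   F   F   F   F   F
  1   T   F   T   F   F   F   F   F   F   F   F   F   F   F   F   F
  2   T   F   T   F   F   F   F   T   F   T   F   F   F   F   F   F
  3   T   F   T   F   T   F   T   T   F   T   F   T   F   T   F   F
  4   T   F   T   F   T   F   T   T   F   T   F   T   F   T   F   T
  5   T   F   T   F   T   F   T   T   F   T   F   T   F   T   F   T
  6   T   F   T   F   T   F   T   T   T   T   T   T   T   T   F   T

8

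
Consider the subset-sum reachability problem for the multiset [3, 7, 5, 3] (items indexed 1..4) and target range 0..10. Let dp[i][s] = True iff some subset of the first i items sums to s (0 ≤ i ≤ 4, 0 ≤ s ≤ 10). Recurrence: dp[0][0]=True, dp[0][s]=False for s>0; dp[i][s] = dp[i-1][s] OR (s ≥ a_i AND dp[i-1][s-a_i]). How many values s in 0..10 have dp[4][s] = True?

7

i\s   0   1   2   3   4   5   6   7   8   9  10
  0   T   F   F   F   F   F   F   F   F   F   F
  1   T   F   F   T   F   F   F   F   F   F   F
  2   T   F   F   T   F   F   F   T   F   F   T
  3   T   F   F   T   F   T   F   T   T   F   T
  4   T   F   F   T   F   T   T   T   T   F   T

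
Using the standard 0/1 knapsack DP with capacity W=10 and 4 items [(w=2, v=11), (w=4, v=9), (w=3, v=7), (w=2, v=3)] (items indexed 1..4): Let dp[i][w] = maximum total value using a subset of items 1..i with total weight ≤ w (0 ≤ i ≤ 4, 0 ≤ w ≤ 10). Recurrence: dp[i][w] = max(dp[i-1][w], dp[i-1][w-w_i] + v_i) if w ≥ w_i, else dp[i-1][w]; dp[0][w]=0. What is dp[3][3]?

11

i\w   0   1   2   3   4   5   6   7   8   9  10
  0   0   0   0   0   0   0   0   0   0   0   0
  1   0   0  11  11  11  11  11  11  11  11  11
  2   0   0  11  11  11  11  20  20  20  20  20
  3   0   0  11  11  11  18  20  20  20  27  27
  4   0   0  11  11  14  18  20  21  23  27  27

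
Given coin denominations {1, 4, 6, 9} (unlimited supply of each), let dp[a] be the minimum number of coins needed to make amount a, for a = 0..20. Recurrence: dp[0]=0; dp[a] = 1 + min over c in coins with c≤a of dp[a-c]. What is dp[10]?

 a  0  1  2  3  4  5  6  7  8  9 10 11 12 13 14 15 16 17 18 19 20
dp  0  1  2  3  1  2  1  2  2  1  2  3  2  2  3  2  3  3  2  3  4

2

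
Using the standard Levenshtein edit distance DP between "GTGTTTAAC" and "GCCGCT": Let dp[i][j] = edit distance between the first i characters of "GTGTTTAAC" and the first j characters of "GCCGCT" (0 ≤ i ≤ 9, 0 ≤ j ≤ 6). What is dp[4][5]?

   ''  G  C  C  G  C  T
''  0  1  2  3  4  5  6
 G  1  0  1  2  3  4  5
 T  2  1  1  2  3  4  4
 G  3  2  2  2  2  3  4
 T  4  3  3  3  3  3  3
 T  5  4  4  4  4  4  3
 T  6  5  5  5  5  5  4
 A  7  6  6  6  6  6  5
 A  8  7  7  7  7  7  6
 C  9  8  7  7  8  7  7

3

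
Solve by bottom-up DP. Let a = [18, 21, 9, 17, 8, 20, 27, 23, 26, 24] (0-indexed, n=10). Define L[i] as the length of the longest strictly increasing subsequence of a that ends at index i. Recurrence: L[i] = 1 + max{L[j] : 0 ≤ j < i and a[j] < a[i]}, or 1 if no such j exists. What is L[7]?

4

   i    0    1    2    3    4    5    6    7    8    9
a[i]   18   21    9   17    8   20   27   23   26   24
L[i]    1    2    1    2    1    3    4    4    5    5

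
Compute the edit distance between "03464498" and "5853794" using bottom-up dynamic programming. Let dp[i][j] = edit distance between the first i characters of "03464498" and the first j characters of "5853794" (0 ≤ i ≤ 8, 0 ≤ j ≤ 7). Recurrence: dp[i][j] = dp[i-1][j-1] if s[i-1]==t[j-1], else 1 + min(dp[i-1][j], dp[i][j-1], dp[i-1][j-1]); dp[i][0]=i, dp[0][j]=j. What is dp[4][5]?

5

   ''  5  8  5  3  7  9  4
''  0  1  2  3  4  5  6  7
 0  1  1  2  3  4  5  6  7
 3  2  2  2  3  3  4  5  6
 4  3  3  3  3  4  4  5  5
 6  4  4  4  4  4  5  5  6
 4  5  5  5  5  5  5  6  5
 4  6  6  6  6  6  6  6  6
 9  7  7  7  7  7  7  6  7
 8  8  8  7  8  8  8  7  7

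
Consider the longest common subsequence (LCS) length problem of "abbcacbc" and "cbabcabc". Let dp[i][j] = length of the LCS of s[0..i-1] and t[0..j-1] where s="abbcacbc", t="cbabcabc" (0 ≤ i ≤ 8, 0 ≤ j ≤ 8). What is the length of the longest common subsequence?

6

   ''  c  b  a  b  c  a  b  c
''  0  0  0  0  0  0  0  0  0
 a  0  0  0  1  1  1  1  1  1
 b  0  0  1  1  2  2  2  2  2
 b  0  0  1  1  2  2  2  3  3
 c  0  1  1  1  2  3  3  3  4
 a  0  1  1  2  2  3  4  4  4
 c  0  1  1  2  2  3  4  4  5
 b  0  1  2  2  3  3  4  5  5
 c  0  1  2  2  3  4  4  5  6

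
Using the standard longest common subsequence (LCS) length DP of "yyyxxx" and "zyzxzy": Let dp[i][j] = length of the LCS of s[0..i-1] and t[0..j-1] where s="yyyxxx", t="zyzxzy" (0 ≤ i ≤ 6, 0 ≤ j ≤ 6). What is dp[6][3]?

1

   ''  z  y  z  x  z  y
''  0  0  0  0  0  0  0
 y  0  0  1  1  1  1  1
 y  0  0  1  1  1  1  2
 y  0  0  1  1  1  1  2
 x  0  0  1  1  2  2  2
 x  0  0  1  1  2  2  2
 x  0  0  1  1  2  2  2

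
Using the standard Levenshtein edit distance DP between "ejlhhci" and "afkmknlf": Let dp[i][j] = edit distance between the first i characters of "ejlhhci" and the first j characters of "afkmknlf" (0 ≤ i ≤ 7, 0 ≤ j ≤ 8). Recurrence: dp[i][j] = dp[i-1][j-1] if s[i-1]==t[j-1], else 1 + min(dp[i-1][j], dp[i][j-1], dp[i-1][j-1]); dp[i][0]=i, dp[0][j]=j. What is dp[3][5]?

5

   ''  a  f  k  m  k  n  l  f
''  0  1  2  3  4  5  6  7  8
 e  1  1  2  3  4  5  6  7  8
 j  2  2  2  3  4  5  6  7  8
 l  3  3  3  3  4  5  6  6  7
 h  4  4  4  4  4  5  6  7  7
 h  5  5  5  5  5  5  6  7  8
 c  6  6  6  6  6  6  6  7  8
 i  7  7  7  7  7  7  7  7  8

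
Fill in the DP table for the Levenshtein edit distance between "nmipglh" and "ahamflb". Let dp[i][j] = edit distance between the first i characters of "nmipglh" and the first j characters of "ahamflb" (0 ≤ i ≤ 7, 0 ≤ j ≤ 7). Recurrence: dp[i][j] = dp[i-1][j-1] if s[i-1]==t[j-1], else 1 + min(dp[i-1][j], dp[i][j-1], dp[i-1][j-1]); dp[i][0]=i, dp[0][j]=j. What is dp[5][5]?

5

   ''  a  h  a  m  f  l  b
''  0  1  2  3  4  5  6  7
 n  1  1  2  3  4  5  6  7
 m  2  2  2  3  3  4  5  6
 i  3  3  3  3  4  4  5  6
 p  4  4  4  4  4  5  5  6
 g  5  5  5  5  5  5  6  6
 l  6  6  6  6  6  6  5  6
 h  7  7  6  7  7  7  6  6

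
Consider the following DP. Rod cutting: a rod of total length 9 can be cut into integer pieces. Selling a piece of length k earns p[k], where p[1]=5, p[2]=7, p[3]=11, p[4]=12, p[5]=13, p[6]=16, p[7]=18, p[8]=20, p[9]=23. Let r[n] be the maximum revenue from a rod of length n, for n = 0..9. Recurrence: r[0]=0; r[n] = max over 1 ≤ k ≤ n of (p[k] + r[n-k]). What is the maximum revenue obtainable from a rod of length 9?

45

   n    0    1    2    3    4    5    6    7    8    9
r[n]    0    5   10   15   20   25   30   35   40   45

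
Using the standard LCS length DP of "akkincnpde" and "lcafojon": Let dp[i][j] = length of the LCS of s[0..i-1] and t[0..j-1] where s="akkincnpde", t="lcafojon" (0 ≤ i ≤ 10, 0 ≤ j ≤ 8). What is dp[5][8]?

2

   ''  l  c  a  f  o  j  o  n
''  0  0  0  0  0  0  0  0  0
 a  0  0  0  1  1  1  1  1  1
 k  0  0  0  1  1  1  1  1  1
 k  0  0  0  1  1  1  1  1  1
 i  0  0  0  1  1  1  1  1  1
 n  0  0  0  1  1  1  1  1  2
 c  0  0  1  1  1  1  1  1  2
 n  0  0  1  1  1  1  1  1  2
 p  0  0  1  1  1  1  1  1  2
 d  0  0  1  1  1  1  1  1  2
 e  0  0  1  1  1  1  1  1  2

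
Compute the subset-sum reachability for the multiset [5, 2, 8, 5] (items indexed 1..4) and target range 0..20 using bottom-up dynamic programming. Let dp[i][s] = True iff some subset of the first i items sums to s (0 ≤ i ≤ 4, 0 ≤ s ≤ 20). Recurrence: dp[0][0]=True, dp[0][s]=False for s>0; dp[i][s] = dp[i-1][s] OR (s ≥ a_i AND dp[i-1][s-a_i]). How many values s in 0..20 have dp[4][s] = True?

i\s   0   1   2   3   4   5   6   7   8   9  10  11  12  13  14  15  16  17  18  19  20
  0   T   F   F   F   F   F   F   F   F   F   F   F   F   F   F   F   F   F   F   F   F
  1   T   F   F   F   F   T   F   F   F   F   F   F   F   F   F   F   F   F   F   F   F
  2   T   F   T   F   F   T   F   T   F   F   F   F   F   F   F   F   F   F   F   F   F
  3   T   F   T   F   F   T   F   T   T   F   T   F   F   T   F   T   F   F   F   F   F
  4   T   F   T   F   F   T   F   T   T   F   T   F   T   T   F   T   F   F   T   F   T

11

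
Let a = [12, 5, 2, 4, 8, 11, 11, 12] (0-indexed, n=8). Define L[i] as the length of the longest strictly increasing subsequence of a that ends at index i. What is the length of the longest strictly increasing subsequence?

5

   i    0    1    2    3    4    5    6    7
a[i]   12    5    2    4    8   11   11   12
L[i]    1    1    1    2    3    4    4    5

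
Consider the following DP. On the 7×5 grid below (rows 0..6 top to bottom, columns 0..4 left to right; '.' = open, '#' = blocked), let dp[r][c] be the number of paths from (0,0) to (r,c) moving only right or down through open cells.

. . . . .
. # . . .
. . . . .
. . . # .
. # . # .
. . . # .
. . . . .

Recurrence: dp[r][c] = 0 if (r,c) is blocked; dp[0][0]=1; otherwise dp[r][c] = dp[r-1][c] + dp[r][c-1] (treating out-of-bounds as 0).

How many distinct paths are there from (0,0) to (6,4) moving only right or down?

r\c   0   1   2   3   4
  0   1   1   1   1   1
  1   1   0   1   2   3
  2   1   1   2   4   7
  3   1   2   4   0   7
  4   1   0   4   0   7
  5   1   1   5   0   7
  6   1   2   7   7  14

14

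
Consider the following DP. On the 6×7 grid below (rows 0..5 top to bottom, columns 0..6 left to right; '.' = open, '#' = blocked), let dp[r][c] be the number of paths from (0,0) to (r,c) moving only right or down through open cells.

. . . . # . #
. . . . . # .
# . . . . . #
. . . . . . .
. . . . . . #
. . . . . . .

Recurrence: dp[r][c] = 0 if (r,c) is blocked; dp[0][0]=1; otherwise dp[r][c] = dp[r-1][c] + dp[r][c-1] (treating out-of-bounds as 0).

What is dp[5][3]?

36

r\c   0   1   2   3   4   5   6
  0   1   1   1   1   0   0   0
  1   1   2   3   4   4   0   0
  2   0   2   5   9  13  13   0
  3   0   2   7  16  29  42  42
  4   0   2   9  25  54  96   0
  5   0   2  11  36  90 186 186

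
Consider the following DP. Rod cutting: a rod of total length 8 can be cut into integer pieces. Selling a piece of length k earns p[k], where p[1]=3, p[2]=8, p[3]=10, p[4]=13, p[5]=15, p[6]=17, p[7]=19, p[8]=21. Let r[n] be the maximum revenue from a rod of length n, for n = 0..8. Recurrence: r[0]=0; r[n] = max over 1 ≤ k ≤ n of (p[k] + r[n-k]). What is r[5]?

19

   n    0    1    2    3    4    5    6    7    8
r[n]    0    3    8   11   16   19   24   27   32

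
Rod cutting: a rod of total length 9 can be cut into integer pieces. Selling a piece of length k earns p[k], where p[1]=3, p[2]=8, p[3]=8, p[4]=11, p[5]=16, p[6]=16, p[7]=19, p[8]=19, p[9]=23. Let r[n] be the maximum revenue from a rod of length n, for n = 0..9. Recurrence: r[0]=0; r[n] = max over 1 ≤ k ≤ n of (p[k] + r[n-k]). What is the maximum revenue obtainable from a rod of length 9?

35

   n    0    1    2    3    4    5    6    7    8    9
r[n]    0    3    8   11   16   19   24   27   32   35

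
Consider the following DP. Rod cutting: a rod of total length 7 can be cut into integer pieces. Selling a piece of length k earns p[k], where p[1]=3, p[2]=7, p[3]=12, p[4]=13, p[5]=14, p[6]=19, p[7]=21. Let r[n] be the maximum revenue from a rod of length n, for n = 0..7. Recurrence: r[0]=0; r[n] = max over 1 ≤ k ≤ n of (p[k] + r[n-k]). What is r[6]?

   n    0    1    2    3    4    5    6    7
r[n]    0    3    7   12   15   19   24   27

24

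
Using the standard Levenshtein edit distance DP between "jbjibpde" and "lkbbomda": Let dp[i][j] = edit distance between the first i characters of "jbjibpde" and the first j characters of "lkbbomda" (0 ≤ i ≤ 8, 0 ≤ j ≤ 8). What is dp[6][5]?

   ''  l  k  b  b  o  m  d  a
''  0  1  2  3  4  5  6  7  8
 j  1  1  2  3  4  5  6  7  8
 b  2  2  2  2  3  4  5  6  7
 j  3  3  3  3  3  4  5  6  7
 i  4  4  4  4  4  4  5  6  7
 b  5  5  5  4  4  5  5  6  7
 p  6  6  6  5  5  5  6  6  7
 d  7  7  7  6  6  6  6  6  7
 e  8  8  8  7  7  7  7  7  7

5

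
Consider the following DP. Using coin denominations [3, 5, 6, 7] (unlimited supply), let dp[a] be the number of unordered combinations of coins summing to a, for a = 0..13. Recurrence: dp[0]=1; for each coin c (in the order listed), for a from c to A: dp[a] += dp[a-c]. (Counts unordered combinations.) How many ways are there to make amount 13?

after  coin     0     1     2     3     4     5     6     7     8     9    10    11    12    13
          3     1     0     0     1     0     0     1     0     0     1     0     0     1     0
          5     1     0     0     1     0     1     1     0     1     1     1     1     1     1
          6     1     0     0     1     0     1     2     0     1     2     1     2     3     1
          7     1     0     0     1     0     1     2     1     1     2     2     2     4     3

3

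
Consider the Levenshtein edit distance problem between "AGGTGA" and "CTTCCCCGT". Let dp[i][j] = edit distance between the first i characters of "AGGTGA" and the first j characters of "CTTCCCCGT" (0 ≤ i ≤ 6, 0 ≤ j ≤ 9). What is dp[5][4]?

4

   ''  C  T  T  C  C  C  C  G  T
''  0  1  2  3  4  5  6  7  8  9
 A  1  1  2  3  4  5  6  7  8  9
 G  2  2  2  3  4  5  6  7  7  8
 G  3  3  3  3  4  5  6  7  7  8
 T  4  4  3  3  4  5  6  7  8  7
 G  5  5  4  4  4  5  6  7  7  8
 A  6  6  5  5  5  5  6  7  8  8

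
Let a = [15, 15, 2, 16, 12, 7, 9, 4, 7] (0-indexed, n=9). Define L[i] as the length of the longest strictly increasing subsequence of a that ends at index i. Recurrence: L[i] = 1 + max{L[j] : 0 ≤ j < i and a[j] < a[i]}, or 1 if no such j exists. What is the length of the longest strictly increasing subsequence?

3

   i    0    1    2    3    4    5    6    7    8
a[i]   15   15    2   16   12    7    9    4    7
L[i]    1    1    1    2    2    2    3    2    3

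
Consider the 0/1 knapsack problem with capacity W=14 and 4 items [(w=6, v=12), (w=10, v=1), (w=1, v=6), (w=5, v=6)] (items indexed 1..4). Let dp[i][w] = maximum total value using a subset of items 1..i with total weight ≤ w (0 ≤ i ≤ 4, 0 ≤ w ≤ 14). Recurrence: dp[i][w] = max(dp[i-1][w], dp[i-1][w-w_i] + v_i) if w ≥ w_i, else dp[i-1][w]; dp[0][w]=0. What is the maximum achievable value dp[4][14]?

24

i\w   0   1   2   3   4   5   6   7   8   9  10  11  12  13  14
  0   0   0   0   0   0   0   0   0   0   0   0   0   0   0   0
  1   0   0   0   0   0   0  12  12  12  12  12  12  12  12  12
  2   0   0   0   0   0   0  12  12  12  12  12  12  12  12  12
  3   0   6   6   6   6   6  12  18  18  18  18  18  18  18  18
  4   0   6   6   6   6   6  12  18  18  18  18  18  24  24  24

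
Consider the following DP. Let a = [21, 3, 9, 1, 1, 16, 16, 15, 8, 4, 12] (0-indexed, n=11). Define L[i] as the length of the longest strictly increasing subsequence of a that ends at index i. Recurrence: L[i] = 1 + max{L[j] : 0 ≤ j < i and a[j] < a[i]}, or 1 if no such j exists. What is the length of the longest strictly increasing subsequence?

   i    0    1    2    3    4    5    6    7    8    9   10
a[i]   21    3    9    1    1   16   16   15    8    4   12
L[i]    1    1    2    1    1    3    3    3    2    2    3

3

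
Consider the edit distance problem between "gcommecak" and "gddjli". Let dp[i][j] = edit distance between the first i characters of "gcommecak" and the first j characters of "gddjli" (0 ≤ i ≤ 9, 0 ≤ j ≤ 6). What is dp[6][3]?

   ''  g  d  d  j  l  i
''  0  1  2  3  4  5  6
 g  1  0  1  2  3  4  5
 c  2  1  1  2  3  4  5
 o  3  2  2  2  3  4  5
 m  4  3  3  3  3  4  5
 m  5  4  4  4  4  4  5
 e  6  5  5  5  5  5  5
 c  7  6  6  6  6  6  6
 a  8  7  7  7  7  7  7
 k  9  8  8  8  8  8  8

5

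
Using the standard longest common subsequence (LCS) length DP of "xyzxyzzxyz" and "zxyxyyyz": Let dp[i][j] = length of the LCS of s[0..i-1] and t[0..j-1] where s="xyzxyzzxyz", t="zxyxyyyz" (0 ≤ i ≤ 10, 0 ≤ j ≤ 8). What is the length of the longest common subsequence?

6

   ''  z  x  y  x  y  y  y  z
''  0  0  0  0  0  0  0  0  0
 x  0  0  1  1  1  1  1  1  1
 y  0  0  1  2  2  2  2  2  2
 z  0  1  1  2  2  2  2  2  3
 x  0  1  2  2  3  3  3  3  3
 y  0  1  2  3  3  4  4  4  4
 z  0  1  2  3  3  4  4  4  5
 z  0  1  2  3  3  4  4  4  5
 x  0  1  2  3  4  4  4  4  5
 y  0  1  2  3  4  5  5  5  5
 z  0  1  2  3  4  5  5  5  6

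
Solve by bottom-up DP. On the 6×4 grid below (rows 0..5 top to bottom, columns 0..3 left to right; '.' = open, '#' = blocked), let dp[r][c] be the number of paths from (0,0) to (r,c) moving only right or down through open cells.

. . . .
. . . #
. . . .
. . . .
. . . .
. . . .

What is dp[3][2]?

r\c   0   1   2   3
  0   1   1   1   1
  1   1   2   3   0
  2   1   3   6   6
  3   1   4  10  16
  4   1   5  15  31
  5   1   6  21  52

10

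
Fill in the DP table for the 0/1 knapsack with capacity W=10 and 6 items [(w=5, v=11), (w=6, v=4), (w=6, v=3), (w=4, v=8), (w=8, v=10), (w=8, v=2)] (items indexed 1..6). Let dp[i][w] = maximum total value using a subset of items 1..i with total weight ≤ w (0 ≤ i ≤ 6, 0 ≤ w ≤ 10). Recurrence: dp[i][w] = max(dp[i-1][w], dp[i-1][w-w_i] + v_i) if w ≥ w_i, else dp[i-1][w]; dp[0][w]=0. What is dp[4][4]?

i\w   0   1   2   3   4   5   6   7   8   9  10
  0   0   0   0   0   0   0   0   0   0   0   0
  1   0   0   0   0   0  11  11  11  11  11  11
  2   0   0   0   0   0  11  11  11  11  11  11
  3   0   0   0   0   0  11  11  11  11  11  11
  4   0   0   0   0   8  11  11  11  11  19  19
  5   0   0   0   0   8  11  11  11  11  19  19
  6   0   0   0   0   8  11  11  11  11  19  19

8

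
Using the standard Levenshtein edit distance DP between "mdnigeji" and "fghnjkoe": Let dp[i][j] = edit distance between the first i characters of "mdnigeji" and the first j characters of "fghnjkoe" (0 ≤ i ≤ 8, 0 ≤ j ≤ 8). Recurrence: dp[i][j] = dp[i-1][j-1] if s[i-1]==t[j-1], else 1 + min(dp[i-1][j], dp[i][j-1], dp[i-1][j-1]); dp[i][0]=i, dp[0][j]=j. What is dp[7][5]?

6

   ''  f  g  h  n  j  k  o  e
''  0  1  2  3  4  5  6  7  8
 m  1  1  2  3  4  5  6  7  8
 d  2  2  2  3  4  5  6  7  8
 n  3  3  3  3  3  4  5  6  7
 i  4  4  4  4  4  4  5  6  7
 g  5  5  4  5  5  5  5  6  7
 e  6  6  5  5  6  6  6  6  6
 j  7  7  6  6  6  6  7  7  7
 i  8  8  7  7  7  7  7  8  8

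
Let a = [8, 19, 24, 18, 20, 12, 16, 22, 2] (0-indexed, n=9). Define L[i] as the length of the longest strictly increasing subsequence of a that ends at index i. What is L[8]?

   i    0    1    2    3    4    5    6    7    8
a[i]    8   19   24   18   20   12   16   22    2
L[i]    1    2    3    2    3    2    3    4    1

1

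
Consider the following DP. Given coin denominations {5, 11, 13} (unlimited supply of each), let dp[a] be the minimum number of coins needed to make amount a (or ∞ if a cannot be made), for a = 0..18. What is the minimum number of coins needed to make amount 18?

2

 a  0  1  2  3  4  5  6  7  8  9 10 11 12 13 14 15 16 17 18
dp  0  -  -  -  -  1  -  -  -  -  2  1  -  1  -  3  2  -  2
(- denotes ∞ / unreachable)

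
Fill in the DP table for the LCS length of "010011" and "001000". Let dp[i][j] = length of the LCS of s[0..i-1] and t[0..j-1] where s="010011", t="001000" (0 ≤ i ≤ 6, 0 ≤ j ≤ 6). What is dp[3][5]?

   ''  0  0  1  0  0  0
''  0  0  0  0  0  0  0
 0  0  1  1  1  1  1  1
 1  0  1  1  2  2  2  2
 0  0  1  2  2  3  3  3
 0  0  1  2  2  3  4  4
 1  0  1  2  3  3  4  4
 1  0  1  2  3  3  4  4

3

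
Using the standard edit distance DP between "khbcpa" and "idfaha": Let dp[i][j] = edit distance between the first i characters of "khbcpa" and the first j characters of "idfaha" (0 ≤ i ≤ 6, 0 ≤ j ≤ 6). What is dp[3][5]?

5

   ''  i  d  f  a  h  a
''  0  1  2  3  4  5  6
 k  1  1  2  3  4  5  6
 h  2  2  2  3  4  4  5
 b  3  3  3  3  4  5  5
 c  4  4  4  4  4  5  6
 p  5  5  5  5  5  5  6
 a  6  6  6  6  5  6  5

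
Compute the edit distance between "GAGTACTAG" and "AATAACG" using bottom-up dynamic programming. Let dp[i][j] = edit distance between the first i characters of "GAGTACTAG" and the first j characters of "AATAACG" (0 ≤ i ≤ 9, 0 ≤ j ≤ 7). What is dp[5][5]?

   ''  A  A  T  A  A  C  G
''  0  1  2  3  4  5  6  7
 G  1  1  2  3  4  5  6  6
 A  2  1  1  2  3  4  5  6
 G  3  2  2  2  3  4  5  5
 T  4  3  3  2  3  4  5  6
 A  5  4  3  3  2  3  4  5
 C  6  5  4  4  3  3  3  4
 T  7  6  5  4  4  4  4  4
 A  8  7  6  5  4  4  5  5
 G  9  8  7  6  5  5  5  5

3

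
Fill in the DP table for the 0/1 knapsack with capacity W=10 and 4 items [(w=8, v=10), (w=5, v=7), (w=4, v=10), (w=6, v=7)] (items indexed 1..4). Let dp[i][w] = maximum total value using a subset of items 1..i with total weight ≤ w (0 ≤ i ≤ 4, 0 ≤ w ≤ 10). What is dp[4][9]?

17

i\w   0   1   2   3   4   5   6   7   8   9  10
  0   0   0   0   0   0   0   0   0   0   0   0
  1   0   0   0   0   0   0   0   0  10  10  10
  2   0   0   0   0   0   7   7   7  10  10  10
  3   0   0   0   0  10  10  10  10  10  17  17
  4   0   0   0   0  10  10  10  10  10  17  17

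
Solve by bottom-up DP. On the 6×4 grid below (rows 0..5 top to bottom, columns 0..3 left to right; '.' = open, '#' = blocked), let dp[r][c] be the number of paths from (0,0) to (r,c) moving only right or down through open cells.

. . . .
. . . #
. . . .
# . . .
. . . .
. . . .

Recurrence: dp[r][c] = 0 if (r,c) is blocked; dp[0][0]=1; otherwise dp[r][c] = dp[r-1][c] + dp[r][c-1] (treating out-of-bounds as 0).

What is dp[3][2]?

9

r\c   0   1   2   3
  0   1   1   1   1
  1   1   2   3   0
  2   1   3   6   6
  3   0   3   9  15
  4   0   3  12  27
  5   0   3  15  42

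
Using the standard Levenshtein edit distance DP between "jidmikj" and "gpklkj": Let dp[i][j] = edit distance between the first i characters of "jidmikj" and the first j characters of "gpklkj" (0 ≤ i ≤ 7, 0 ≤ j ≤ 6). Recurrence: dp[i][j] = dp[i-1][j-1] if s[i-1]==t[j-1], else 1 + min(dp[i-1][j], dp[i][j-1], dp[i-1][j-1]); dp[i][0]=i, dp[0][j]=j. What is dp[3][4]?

4

   ''  g  p  k  l  k  j
''  0  1  2  3  4  5  6
 j  1  1  2  3  4  5  5
 i  2  2  2  3  4  5  6
 d  3  3  3  3  4  5  6
 m  4  4  4  4  4  5  6
 i  5  5  5  5  5  5  6
 k  6  6  6  5  6  5  6
 j  7  7  7  6  6  6  5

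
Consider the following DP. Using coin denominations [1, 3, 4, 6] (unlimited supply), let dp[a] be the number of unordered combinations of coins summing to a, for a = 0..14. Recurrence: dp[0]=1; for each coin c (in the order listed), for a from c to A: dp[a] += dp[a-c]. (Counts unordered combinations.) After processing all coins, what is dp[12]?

16

after  coin     0     1     2     3     4     5     6     7     8     9    10    11    12    13    14
          1     1     1     1     1     1     1     1     1     1     1     1     1     1     1     1
          3     1     1     1     2     2     2     3     3     3     4     4     4     5     5     5
          4     1     1     1     2     3     3     4     5     6     7     8     9    11    12    13
          6     1     1     1     2     3     3     5     6     7     9    11    12    16    18    20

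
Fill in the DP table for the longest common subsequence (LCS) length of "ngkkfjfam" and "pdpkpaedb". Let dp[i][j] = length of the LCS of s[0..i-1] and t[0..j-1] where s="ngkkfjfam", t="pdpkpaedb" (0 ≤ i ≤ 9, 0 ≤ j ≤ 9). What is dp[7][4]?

1

   ''  p  d  p  k  p  a  e  d  b
''  0  0  0  0  0  0  0  0  0  0
 n  0  0  0  0  0  0  0  0  0  0
 g  0  0  0  0  0  0  0  0  0  0
 k  0  0  0  0  1  1  1  1  1  1
 k  0  0  0  0  1  1  1  1  1  1
 f  0  0  0  0  1  1  1  1  1  1
 j  0  0  0  0  1  1  1  1  1  1
 f  0  0  0  0  1  1  1  1  1  1
 a  0  0  0  0  1  1  2  2  2  2
 m  0  0  0  0  1  1  2  2  2  2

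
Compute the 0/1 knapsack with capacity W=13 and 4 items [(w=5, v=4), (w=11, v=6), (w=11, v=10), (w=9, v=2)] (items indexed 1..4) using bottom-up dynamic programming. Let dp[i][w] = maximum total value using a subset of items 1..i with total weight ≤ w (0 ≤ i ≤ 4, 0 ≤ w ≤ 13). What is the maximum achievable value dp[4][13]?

i\w   0   1   2   3   4   5   6   7   8   9  10  11  12  13
  0   0   0   0   0   0   0   0   0   0   0   0   0   0   0
  1   0   0   0   0   0   4   4   4   4   4   4   4   4   4
  2   0   0   0   0   0   4   4   4   4   4   4   6   6   6
  3   0   0   0   0   0   4   4   4   4   4   4  10  10  10
  4   0   0   0   0   0   4   4   4   4   4   4  10  10  10

10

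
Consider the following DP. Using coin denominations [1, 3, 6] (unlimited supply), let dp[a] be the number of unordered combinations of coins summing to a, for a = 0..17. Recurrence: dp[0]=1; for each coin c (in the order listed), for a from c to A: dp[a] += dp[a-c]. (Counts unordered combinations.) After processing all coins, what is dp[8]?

after  coin     0     1     2     3     4     5     6     7     8     9    10    11    12    13    14    15    16    17
          1     1     1     1     1     1     1     1     1     1     1     1     1     1     1     1     1     1     1
          3     1     1     1     2     2     2     3     3     3     4     4     4     5     5     5     6     6     6
          6     1     1     1     2     2     2     4     4     4     6     6     6     9     9     9    12    12    12

4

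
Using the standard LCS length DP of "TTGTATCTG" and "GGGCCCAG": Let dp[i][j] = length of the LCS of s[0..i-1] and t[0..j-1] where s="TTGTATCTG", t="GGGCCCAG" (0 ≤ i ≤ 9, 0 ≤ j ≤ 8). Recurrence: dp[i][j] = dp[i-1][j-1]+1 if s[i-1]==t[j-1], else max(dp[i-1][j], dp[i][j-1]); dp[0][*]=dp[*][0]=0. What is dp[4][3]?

   ''  G  G  G  C  C  C  A  G
''  0  0  0  0  0  0  0  0  0
 T  0  0  0  0  0  0  0  0  0
 T  0  0  0  0  0  0  0  0  0
 G  0  1  1  1  1  1  1  1  1
 T  0  1  1  1  1  1  1  1  1
 A  0  1  1  1  1  1  1  2  2
 T  0  1  1  1  1  1  1  2  2
 C  0  1  1  1  2  2  2  2  2
 T  0  1  1  1  2  2  2  2  2
 G  0  1  2  2  2  2  2  2  3

1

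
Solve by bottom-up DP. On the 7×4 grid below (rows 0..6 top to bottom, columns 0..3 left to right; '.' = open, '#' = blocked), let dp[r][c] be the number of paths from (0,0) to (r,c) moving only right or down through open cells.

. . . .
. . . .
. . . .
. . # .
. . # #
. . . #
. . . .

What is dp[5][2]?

r\c   0   1   2   3
  0   1   1   1   1
  1   1   2   3   4
  2   1   3   6  10
  3   1   4   0  10
  4   1   5   0   0
  5   1   6   6   0
  6   1   7  13  13

6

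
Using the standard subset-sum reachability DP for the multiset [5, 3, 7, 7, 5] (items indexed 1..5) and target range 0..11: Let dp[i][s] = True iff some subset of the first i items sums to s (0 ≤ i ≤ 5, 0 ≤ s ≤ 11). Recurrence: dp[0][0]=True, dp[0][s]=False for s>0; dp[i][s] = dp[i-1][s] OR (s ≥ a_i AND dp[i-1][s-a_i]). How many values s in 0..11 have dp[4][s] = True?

i\s   0   1   2   3   4   5   6   7   8   9  10  11
  0   T   F   F   F   F   F   F   F   F   F   F   F
  1   T   F   F   F   F   T   F   F   F   F   F   F
  2   T   F   F   T   F   T   F   F   T   F   F   F
  3   T   F   F   T   F   T   F   T   T   F   T   F
  4   T   F   F   T   F   T   F   T   T   F   T   F
  5   T   F   F   T   F   T   F   T   T   F   T   F

6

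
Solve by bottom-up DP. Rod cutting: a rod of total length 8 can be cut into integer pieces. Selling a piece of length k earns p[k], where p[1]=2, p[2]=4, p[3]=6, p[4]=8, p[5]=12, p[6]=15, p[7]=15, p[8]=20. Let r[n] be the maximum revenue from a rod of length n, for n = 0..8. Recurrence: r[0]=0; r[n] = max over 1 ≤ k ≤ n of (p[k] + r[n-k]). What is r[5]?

12

   n    0    1    2    3    4    5    6    7    8
r[n]    0    2    4    6    8   12   15   17   20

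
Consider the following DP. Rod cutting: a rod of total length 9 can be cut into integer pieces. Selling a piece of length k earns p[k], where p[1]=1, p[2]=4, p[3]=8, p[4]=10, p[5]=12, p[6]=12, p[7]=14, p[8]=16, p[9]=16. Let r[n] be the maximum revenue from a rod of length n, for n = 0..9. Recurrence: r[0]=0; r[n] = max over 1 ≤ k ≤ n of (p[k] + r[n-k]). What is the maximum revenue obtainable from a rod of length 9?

24

   n    0    1    2    3    4    5    6    7    8    9
r[n]    0    1    4    8   10   12   16   18   20   24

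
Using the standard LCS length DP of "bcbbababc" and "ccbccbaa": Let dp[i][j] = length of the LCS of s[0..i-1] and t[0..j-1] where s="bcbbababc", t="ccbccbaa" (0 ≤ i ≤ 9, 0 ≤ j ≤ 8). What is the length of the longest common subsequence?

5

   ''  c  c  b  c  c  b  a  a
''  0  0  0  0  0  0  0  0  0
 b  0  0  0  1  1  1  1  1  1
 c  0  1  1  1  2  2  2  2  2
 b  0  1  1  2  2  2  3  3  3
 b  0  1  1  2  2  2  3  3  3
 a  0  1  1  2  2  2  3  4  4
 b  0  1  1  2  2  2  3  4  4
 a  0  1  1  2  2  2  3  4  5
 b  0  1  1  2  2  2  3  4  5
 c  0  1  2  2  3  3  3  4  5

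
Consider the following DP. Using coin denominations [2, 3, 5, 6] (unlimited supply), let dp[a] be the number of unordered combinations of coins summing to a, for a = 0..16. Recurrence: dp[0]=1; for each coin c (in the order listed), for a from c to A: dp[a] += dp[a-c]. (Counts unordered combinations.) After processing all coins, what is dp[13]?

after  coin     0     1     2     3     4     5     6     7     8     9    10    11    12    13    14    15    16
          2     1     0     1     0     1     0     1     0     1     0     1     0     1     0     1     0     1
          3     1     0     1     1     1     1     2     1     2     2     2     2     3     2     3     3     3
          5     1     0     1     1     1     2     2     2     3     3     4     4     5     5     6     7     7
          6     1     0     1     1     1     2     3     2     4     4     5     6     8     7    10    11    12

7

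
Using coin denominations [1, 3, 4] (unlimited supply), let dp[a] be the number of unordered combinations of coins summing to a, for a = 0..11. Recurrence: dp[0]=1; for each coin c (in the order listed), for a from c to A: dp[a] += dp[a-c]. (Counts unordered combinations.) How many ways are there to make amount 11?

9

after  coin     0     1     2     3     4     5     6     7     8     9    10    11
          1     1     1     1     1     1     1     1     1     1     1     1     1
          3     1     1     1     2     2     2     3     3     3     4     4     4
          4     1     1     1     2     3     3     4     5     6     7     8     9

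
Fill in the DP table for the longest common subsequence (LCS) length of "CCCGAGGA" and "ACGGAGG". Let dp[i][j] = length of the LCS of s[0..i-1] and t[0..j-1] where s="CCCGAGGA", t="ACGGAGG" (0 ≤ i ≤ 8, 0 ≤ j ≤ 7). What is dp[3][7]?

   ''  A  C  G  G  A  G  G
''  0  0  0  0  0  0  0  0
 C  0  0  1  1  1  1  1  1
 C  0  0  1  1  1  1  1  1
 C  0  0  1  1  1  1  1  1
 G  0  0  1  2  2  2  2  2
 A  0  1  1  2  2  3  3  3
 G  0  1  1  2  3  3  4  4
 G  0  1  1  2  3  3  4  5
 A  0  1  1  2  3  4  4  5

1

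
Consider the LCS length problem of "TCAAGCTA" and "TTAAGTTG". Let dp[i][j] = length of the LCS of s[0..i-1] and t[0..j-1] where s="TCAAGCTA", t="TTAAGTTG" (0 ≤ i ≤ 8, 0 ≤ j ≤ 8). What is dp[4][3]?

   ''  T  T  A  A  G  T  T  G
''  0  0  0  0  0  0  0  0  0
 T  0  1  1  1  1  1  1  1  1
 C  0  1  1  1  1  1  1  1  1
 A  0  1  1  2  2  2  2  2  2
 A  0  1  1  2  3  3  3  3  3
 G  0  1  1  2  3  4  4  4  4
 C  0  1  1  2  3  4  4  4  4
 T  0  1  2  2  3  4  5  5  5
 A  0  1  2  3  3  4  5  5  5

2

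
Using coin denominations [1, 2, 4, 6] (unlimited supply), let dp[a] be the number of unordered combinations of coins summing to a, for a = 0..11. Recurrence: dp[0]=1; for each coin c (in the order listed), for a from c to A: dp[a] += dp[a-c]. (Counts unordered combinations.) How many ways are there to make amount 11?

16

after  coin     0     1     2     3     4     5     6     7     8     9    10    11
          1     1     1     1     1     1     1     1     1     1     1     1     1
          2     1     1     2     2     3     3     4     4     5     5     6     6
          4     1     1     2     2     4     4     6     6     9     9    12    12
          6     1     1     2     2     4     4     7     7    11    11    16    16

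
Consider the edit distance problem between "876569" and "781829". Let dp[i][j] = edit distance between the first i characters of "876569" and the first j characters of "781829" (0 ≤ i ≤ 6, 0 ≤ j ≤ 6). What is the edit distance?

   ''  7  8  1  8  2  9
''  0  1  2  3  4  5  6
 8  1  1  1  2  3  4  5
 7  2  1  2  2  3  4  5
 6  3  2  2  3  3  4  5
 5  4  3  3  3  4  4  5
 6  5  4  4  4  4  5  5
 9  6  5  5  5  5  5  5

5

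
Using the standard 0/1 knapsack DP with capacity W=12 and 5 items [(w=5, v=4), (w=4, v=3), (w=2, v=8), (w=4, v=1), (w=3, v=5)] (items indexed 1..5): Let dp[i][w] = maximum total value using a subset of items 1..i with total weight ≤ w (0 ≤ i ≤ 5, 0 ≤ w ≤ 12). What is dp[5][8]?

13

i\w   0   1   2   3   4   5   6   7   8   9  10  11  12
  0   0   0   0   0   0   0   0   0   0   0   0   0   0
  1   0   0   0   0   0   4   4   4   4   4   4   4   4
  2   0   0   0   0   3   4   4   4   4   7   7   7   7
  3   0   0   8   8   8   8  11  12  12  12  12  15  15
  4   0   0   8   8   8   8  11  12  12  12  12  15  15
  5   0   0   8   8   8  13  13  13  13  16  17  17  17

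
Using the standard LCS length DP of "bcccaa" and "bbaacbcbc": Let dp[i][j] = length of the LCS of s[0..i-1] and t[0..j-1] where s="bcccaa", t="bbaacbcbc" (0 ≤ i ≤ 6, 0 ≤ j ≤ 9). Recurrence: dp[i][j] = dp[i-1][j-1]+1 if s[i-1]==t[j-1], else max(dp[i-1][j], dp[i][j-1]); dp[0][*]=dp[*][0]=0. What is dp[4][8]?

3

   ''  b  b  a  a  c  b  c  b  c
''  0  0  0  0  0  0  0  0  0  0
 b  0  1  1  1  1  1  1  1  1  1
 c  0  1  1  1  1  2  2  2  2  2
 c  0  1  1  1  1  2  2  3  3  3
 c  0  1  1  1  1  2  2  3  3  4
 a  0  1  1  2  2  2  2  3  3  4
 a  0  1  1  2  3  3  3  3  3  4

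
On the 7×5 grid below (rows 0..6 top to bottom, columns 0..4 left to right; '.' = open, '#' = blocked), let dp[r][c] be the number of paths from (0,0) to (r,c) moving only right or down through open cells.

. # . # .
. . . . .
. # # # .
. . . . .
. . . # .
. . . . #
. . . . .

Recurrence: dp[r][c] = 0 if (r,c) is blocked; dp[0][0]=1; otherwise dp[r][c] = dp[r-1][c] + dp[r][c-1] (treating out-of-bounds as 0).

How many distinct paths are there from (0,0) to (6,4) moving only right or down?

16

r\c   0   1   2   3   4
  0   1   0   0   0   0
  1   1   1   1   1   1
  2   1   0   0   0   1
  3   1   1   1   1   2
  4   1   2   3   0   2
  5   1   3   6   6   0
  6   1   4  10  16  16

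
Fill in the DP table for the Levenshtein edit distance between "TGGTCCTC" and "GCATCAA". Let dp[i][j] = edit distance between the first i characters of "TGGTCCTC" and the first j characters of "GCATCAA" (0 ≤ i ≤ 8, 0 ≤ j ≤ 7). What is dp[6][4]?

5

   ''  G  C  A  T  C  A  A
''  0  1  2  3  4  5  6  7
 T  1  1  2  3  3  4  5  6
 G  2  1  2  3  4  4  5  6
 G  3  2  2  3  4  5  5  6
 T  4  3  3  3  3  4  5  6
 C  5  4  3  4  4  3  4  5
 C  6  5  4  4  5  4  4  5
 T  7  6  5  5  4  5  5  5
 C  8  7  6  6  5  4  5  6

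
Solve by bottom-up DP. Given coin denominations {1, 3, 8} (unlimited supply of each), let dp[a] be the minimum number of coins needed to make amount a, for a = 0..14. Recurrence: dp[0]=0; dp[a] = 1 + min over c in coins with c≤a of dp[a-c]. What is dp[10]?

3

 a  0  1  2  3  4  5  6  7  8  9 10 11 12 13 14
dp  0  1  2  1  2  3  2  3  1  2  3  2  3  4  3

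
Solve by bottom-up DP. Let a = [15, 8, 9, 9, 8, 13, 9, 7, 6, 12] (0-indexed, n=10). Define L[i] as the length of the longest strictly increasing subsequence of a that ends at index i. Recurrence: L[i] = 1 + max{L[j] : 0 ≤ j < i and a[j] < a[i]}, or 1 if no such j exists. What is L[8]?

1

   i    0    1    2    3    4    5    6    7    8    9
a[i]   15    8    9    9    8   13    9    7    6   12
L[i]    1    1    2    2    1    3    2    1    1    3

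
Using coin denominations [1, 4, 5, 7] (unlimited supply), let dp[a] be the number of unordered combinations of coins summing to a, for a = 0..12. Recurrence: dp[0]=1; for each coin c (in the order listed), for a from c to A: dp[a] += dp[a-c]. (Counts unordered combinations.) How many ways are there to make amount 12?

10

after  coin     0     1     2     3     4     5     6     7     8     9    10    11    12
          1     1     1     1     1     1     1     1     1     1     1     1     1     1
          4     1     1     1     1     2     2     2     2     3     3     3     3     4
          5     1     1     1     1     2     3     3     3     4     5     6     6     7
          7     1     1     1     1     2     3     3     4     5     6     7     8    10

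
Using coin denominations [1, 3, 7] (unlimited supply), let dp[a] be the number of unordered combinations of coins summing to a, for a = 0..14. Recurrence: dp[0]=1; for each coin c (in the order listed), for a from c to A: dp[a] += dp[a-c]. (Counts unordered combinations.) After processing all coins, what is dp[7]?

4

after  coin     0     1     2     3     4     5     6     7     8     9    10    11    12    13    14
          1     1     1     1     1     1     1     1     1     1     1     1     1     1     1     1
          3     1     1     1     2     2     2     3     3     3     4     4     4     5     5     5
          7     1     1     1     2     2     2     3     4     4     5     6     6     7     8     9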